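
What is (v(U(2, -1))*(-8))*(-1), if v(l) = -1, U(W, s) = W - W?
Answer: -8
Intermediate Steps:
U(W, s) = 0
(v(U(2, -1))*(-8))*(-1) = -1*(-8)*(-1) = 8*(-1) = -8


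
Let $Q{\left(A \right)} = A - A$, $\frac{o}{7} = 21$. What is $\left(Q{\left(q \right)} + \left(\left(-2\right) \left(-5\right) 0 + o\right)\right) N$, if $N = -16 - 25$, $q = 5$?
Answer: $-6027$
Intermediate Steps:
$o = 147$ ($o = 7 \cdot 21 = 147$)
$N = -41$
$Q{\left(A \right)} = 0$
$\left(Q{\left(q \right)} + \left(\left(-2\right) \left(-5\right) 0 + o\right)\right) N = \left(0 + \left(\left(-2\right) \left(-5\right) 0 + 147\right)\right) \left(-41\right) = \left(0 + \left(10 \cdot 0 + 147\right)\right) \left(-41\right) = \left(0 + \left(0 + 147\right)\right) \left(-41\right) = \left(0 + 147\right) \left(-41\right) = 147 \left(-41\right) = -6027$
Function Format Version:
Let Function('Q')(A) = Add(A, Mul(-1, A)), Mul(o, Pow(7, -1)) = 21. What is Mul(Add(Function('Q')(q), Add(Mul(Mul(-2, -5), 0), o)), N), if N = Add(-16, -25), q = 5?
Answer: -6027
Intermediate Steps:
o = 147 (o = Mul(7, 21) = 147)
N = -41
Function('Q')(A) = 0
Mul(Add(Function('Q')(q), Add(Mul(Mul(-2, -5), 0), o)), N) = Mul(Add(0, Add(Mul(Mul(-2, -5), 0), 147)), -41) = Mul(Add(0, Add(Mul(10, 0), 147)), -41) = Mul(Add(0, Add(0, 147)), -41) = Mul(Add(0, 147), -41) = Mul(147, -41) = -6027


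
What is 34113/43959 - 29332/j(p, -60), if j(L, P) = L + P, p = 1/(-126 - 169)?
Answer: 126992807891/259372753 ≈ 489.62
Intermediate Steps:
p = -1/295 (p = 1/(-295) = -1/295 ≈ -0.0033898)
34113/43959 - 29332/j(p, -60) = 34113/43959 - 29332/(-1/295 - 60) = 34113*(1/43959) - 29332/(-17701/295) = 11371/14653 - 29332*(-295/17701) = 11371/14653 + 8652940/17701 = 126992807891/259372753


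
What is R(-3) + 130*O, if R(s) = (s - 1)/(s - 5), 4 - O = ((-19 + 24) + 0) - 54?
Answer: 13781/2 ≈ 6890.5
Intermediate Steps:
O = 53 (O = 4 - (((-19 + 24) + 0) - 54) = 4 - ((5 + 0) - 54) = 4 - (5 - 54) = 4 - 1*(-49) = 4 + 49 = 53)
R(s) = (-1 + s)/(-5 + s)
R(-3) + 130*O = (-1 - 3)/(-5 - 3) + 130*53 = -4/(-8) + 6890 = -⅛*(-4) + 6890 = ½ + 6890 = 13781/2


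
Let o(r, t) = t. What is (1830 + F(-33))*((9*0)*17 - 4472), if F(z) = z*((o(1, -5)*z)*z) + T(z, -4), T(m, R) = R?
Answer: -811717192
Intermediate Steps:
F(z) = -4 - 5*z³ (F(z) = z*((-5*z)*z) - 4 = z*(-5*z²) - 4 = -5*z³ - 4 = -4 - 5*z³)
(1830 + F(-33))*((9*0)*17 - 4472) = (1830 + (-4 - 5*(-33)³))*((9*0)*17 - 4472) = (1830 + (-4 - 5*(-35937)))*(0*17 - 4472) = (1830 + (-4 + 179685))*(0 - 4472) = (1830 + 179681)*(-4472) = 181511*(-4472) = -811717192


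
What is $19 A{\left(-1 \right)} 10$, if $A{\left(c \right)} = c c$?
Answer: $190$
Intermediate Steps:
$A{\left(c \right)} = c^{2}$
$19 A{\left(-1 \right)} 10 = 19 \left(-1\right)^{2} \cdot 10 = 19 \cdot 1 \cdot 10 = 19 \cdot 10 = 190$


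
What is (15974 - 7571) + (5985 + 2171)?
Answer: 16559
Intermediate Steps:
(15974 - 7571) + (5985 + 2171) = 8403 + 8156 = 16559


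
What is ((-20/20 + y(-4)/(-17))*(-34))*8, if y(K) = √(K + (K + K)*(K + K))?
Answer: 272 + 32*√15 ≈ 395.94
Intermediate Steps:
y(K) = √(K + 4*K²) (y(K) = √(K + (2*K)*(2*K)) = √(K + 4*K²))
((-20/20 + y(-4)/(-17))*(-34))*8 = ((-20/20 + √(-4*(1 + 4*(-4)))/(-17))*(-34))*8 = ((-20*1/20 + √(-4*(1 - 16))*(-1/17))*(-34))*8 = ((-1 + √(-4*(-15))*(-1/17))*(-34))*8 = ((-1 + √60*(-1/17))*(-34))*8 = ((-1 + (2*√15)*(-1/17))*(-34))*8 = ((-1 - 2*√15/17)*(-34))*8 = (34 + 4*√15)*8 = 272 + 32*√15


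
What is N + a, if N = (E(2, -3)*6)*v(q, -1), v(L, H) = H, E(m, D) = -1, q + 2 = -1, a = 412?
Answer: 418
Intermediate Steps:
q = -3 (q = -2 - 1 = -3)
N = 6 (N = -1*6*(-1) = -6*(-1) = 6)
N + a = 6 + 412 = 418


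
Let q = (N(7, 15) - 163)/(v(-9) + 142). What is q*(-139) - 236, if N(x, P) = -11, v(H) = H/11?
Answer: -100462/1553 ≈ -64.689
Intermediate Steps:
v(H) = H/11 (v(H) = H*(1/11) = H/11)
q = -1914/1553 (q = (-11 - 163)/((1/11)*(-9) + 142) = -174/(-9/11 + 142) = -174/1553/11 = -174*11/1553 = -1914/1553 ≈ -1.2325)
q*(-139) - 236 = -1914/1553*(-139) - 236 = 266046/1553 - 236 = -100462/1553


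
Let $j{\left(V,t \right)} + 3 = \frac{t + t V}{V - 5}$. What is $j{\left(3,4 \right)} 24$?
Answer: $-264$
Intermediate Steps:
$j{\left(V,t \right)} = -3 + \frac{t + V t}{-5 + V}$ ($j{\left(V,t \right)} = -3 + \frac{t + t V}{V - 5} = -3 + \frac{t + V t}{-5 + V}$)
$j{\left(3,4 \right)} 24 = \frac{15 + 4 - 9 + 3 \cdot 4}{-5 + 3} \cdot 24 = \frac{15 + 4 - 9 + 12}{-2} \cdot 24 = \left(- \frac{1}{2}\right) 22 \cdot 24 = \left(-11\right) 24 = -264$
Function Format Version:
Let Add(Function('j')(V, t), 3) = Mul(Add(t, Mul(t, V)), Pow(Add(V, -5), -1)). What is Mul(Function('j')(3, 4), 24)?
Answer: -264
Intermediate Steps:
Function('j')(V, t) = Add(-3, Mul(Pow(Add(-5, V), -1), Add(t, Mul(V, t)))) (Function('j')(V, t) = Add(-3, Mul(Add(t, Mul(t, V)), Pow(Add(V, -5), -1))) = Add(-3, Mul(Add(t, Mul(V, t)), Pow(Add(-5, V), -1))) = Add(-3, Mul(Pow(Add(-5, V), -1), Add(t, Mul(V, t)))))
Mul(Function('j')(3, 4), 24) = Mul(Mul(Pow(Add(-5, 3), -1), Add(15, 4, Mul(-3, 3), Mul(3, 4))), 24) = Mul(Mul(Pow(-2, -1), Add(15, 4, -9, 12)), 24) = Mul(Mul(Rational(-1, 2), 22), 24) = Mul(-11, 24) = -264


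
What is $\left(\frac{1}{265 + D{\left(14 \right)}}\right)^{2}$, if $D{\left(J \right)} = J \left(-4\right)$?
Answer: $\frac{1}{43681} \approx 2.2893 \cdot 10^{-5}$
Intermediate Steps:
$D{\left(J \right)} = - 4 J$
$\left(\frac{1}{265 + D{\left(14 \right)}}\right)^{2} = \left(\frac{1}{265 - 56}\right)^{2} = \left(\frac{1}{209}\right)^{2} = \frac{1}{43681}$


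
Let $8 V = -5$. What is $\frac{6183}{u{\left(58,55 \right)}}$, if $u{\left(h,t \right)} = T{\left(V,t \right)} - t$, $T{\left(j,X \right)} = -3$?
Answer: $- \frac{6183}{58} \approx -106.6$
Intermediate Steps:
$V = - \frac{5}{8}$ ($V = \frac{1}{8} \left(-5\right) = - \frac{5}{8} \approx -0.625$)
$u{\left(h,t \right)} = -3 - t$
$\frac{6183}{u{\left(58,55 \right)}} = \frac{6183}{-3 - 55} = \frac{6183}{-58} = 6183 \left(- \frac{1}{58}\right) = - \frac{6183}{58}$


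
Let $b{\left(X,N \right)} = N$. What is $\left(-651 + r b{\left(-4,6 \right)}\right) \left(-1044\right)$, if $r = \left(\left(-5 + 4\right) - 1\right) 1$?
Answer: $692172$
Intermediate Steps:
$r = -2$ ($r = \left(-1 - 1\right) 1 = \left(-2\right) 1 = -2$)
$\left(-651 + r b{\left(-4,6 \right)}\right) \left(-1044\right) = \left(-651 - 12\right) \left(-1044\right) = \left(-663\right) \left(-1044\right) = 692172$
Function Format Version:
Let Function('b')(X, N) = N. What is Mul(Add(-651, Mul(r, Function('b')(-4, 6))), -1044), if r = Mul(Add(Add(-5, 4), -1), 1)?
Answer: 692172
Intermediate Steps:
r = -2 (r = Mul(Add(-1, -1), 1) = Mul(-2, 1) = -2)
Mul(Add(-651, Mul(r, Function('b')(-4, 6))), -1044) = Mul(Add(-651, Mul(-2, 6)), -1044) = Mul(Add(-651, -12), -1044) = Mul(-663, -1044) = 692172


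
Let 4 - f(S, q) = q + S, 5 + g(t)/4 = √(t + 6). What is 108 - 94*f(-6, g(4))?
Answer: -2712 + 376*√10 ≈ -1523.0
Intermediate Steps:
g(t) = -20 + 4*√(6 + t) (g(t) = -20 + 4*√(t + 6) = -20 + 4*√(6 + t))
f(S, q) = 4 - S - q (f(S, q) = 4 - (q + S) = 4 - (S + q) = 4 + (-S - q) = 4 - S - q)
108 - 94*f(-6, g(4)) = 108 - 94*(4 - 1*(-6) - (-20 + 4*√(6 + 4))) = 108 - 94*(4 + 6 - (-20 + 4*√10)) = 108 - 94*(4 + 6 + (20 - 4*√10)) = 108 - 94*(30 - 4*√10) = 108 + (-2820 + 376*√10) = -2712 + 376*√10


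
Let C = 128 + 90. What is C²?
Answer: 47524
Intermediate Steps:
C = 218
C² = 218² = 47524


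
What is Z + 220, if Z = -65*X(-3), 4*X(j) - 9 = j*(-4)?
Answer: -485/4 ≈ -121.25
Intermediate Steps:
X(j) = 9/4 - j (X(j) = 9/4 + (j*(-4))/4 = 9/4 + (-4*j)/4 = 9/4 - j)
Z = -1365/4 (Z = -65*(9/4 - 1*(-3)) = -65*(9/4 + 3) = -65*21/4 = -1365/4 ≈ -341.25)
Z + 220 = -1365/4 + 220 = -485/4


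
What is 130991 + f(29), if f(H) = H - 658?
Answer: 130362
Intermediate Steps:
f(H) = -658 + H
130991 + f(29) = 130991 + (-658 + 29) = 130991 - 629 = 130362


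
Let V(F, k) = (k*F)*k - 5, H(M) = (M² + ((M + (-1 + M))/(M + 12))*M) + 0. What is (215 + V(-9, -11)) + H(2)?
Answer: -6122/7 ≈ -874.57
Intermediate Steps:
H(M) = M² + M*(-1 + 2*M)/(12 + M) (H(M) = (M² + ((-1 + 2*M)/(12 + M))*M) + 0 = (M² + M*(-1 + 2*M)/(12 + M)) + 0 = M² + M*(-1 + 2*M)/(12 + M))
V(F, k) = -5 + F*k² (V(F, k) = (F*k)*k - 5 = F*k² - 5 = -5 + F*k²)
(215 + V(-9, -11)) + H(2) = (215 + (-5 - 9*(-11)²)) + 2*(-1 + 2² + 14*2)/(12 + 2) = (215 + (-5 - 9*121)) + 2*(-1 + 4 + 28)/14 = (215 + (-5 - 1089)) + 2*(1/14)*31 = (215 - 1094) + 31/7 = -879 + 31/7 = -6122/7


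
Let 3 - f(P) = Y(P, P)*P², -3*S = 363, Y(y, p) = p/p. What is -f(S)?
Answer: 14638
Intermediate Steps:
Y(y, p) = 1
S = -121 (S = -⅓*363 = -121)
f(P) = 3 - P²
-f(S) = -(3 - 1*(-121)²) = -(3 - 1*14641) = -(3 - 14641) = -1*(-14638) = 14638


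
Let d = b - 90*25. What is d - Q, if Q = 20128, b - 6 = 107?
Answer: -22265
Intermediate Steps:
b = 113 (b = 6 + 107 = 113)
d = -2137 (d = 113 - 90*25 = 113 - 2250 = -2137)
d - Q = -2137 - 1*20128 = -2137 - 20128 = -22265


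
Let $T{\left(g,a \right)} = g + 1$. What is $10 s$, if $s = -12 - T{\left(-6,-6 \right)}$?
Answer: $-70$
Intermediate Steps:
$T{\left(g,a \right)} = 1 + g$
$s = -7$ ($s = -12 - \left(1 - 6\right) = -12 - -5 = -12 + 5 = -7$)
$10 s = 10 \left(-7\right) = -70$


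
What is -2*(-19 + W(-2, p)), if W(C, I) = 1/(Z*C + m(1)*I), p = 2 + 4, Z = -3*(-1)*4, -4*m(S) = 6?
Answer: 1256/33 ≈ 38.061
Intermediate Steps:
m(S) = -3/2 (m(S) = -¼*6 = -3/2)
Z = 12 (Z = 3*4 = 12)
p = 6
W(C, I) = 1/(12*C - 3*I/2)
-2*(-19 + W(-2, p)) = -2*(-19 + 2/(3*(-1*6 + 8*(-2)))) = -2*(-19 + 2/(3*(-6 - 16))) = -2*(-19 + (⅔)/(-22)) = -2*(-19 + (⅔)*(-1/22)) = -2*(-19 - 1/33) = -2*(-628/33) = 1256/33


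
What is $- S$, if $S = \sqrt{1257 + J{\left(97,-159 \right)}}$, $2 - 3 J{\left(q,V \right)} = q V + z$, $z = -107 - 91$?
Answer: $- \frac{\sqrt{58182}}{3} \approx -80.403$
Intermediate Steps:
$z = -198$ ($z = -107 - 91 = -198$)
$J{\left(q,V \right)} = \frac{200}{3} - \frac{V q}{3}$ ($J{\left(q,V \right)} = \frac{2}{3} - \frac{q V - 198}{3} = \frac{2}{3} - \frac{V q - 198}{3} = \frac{2}{3} - \frac{-198 + V q}{3} = \frac{2}{3} - \left(-66 + \frac{V q}{3}\right) = \frac{200}{3} - \frac{V q}{3}$)
$S = \frac{\sqrt{58182}}{3}$ ($S = \sqrt{1257 - \left(- \frac{200}{3} - 5141\right)} = \sqrt{1257 + \left(\frac{200}{3} + 5141\right)} = \sqrt{1257 + \frac{15623}{3}} = \sqrt{\frac{19394}{3}} = \frac{\sqrt{58182}}{3} \approx 80.403$)
$- S = - \frac{\sqrt{58182}}{3}$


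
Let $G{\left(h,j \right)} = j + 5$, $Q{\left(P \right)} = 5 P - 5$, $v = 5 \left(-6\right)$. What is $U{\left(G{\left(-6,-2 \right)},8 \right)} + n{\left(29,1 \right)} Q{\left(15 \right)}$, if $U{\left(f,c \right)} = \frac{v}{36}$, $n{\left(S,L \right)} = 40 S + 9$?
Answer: $\frac{490975}{6} \approx 81829.0$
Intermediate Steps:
$v = -30$
$Q{\left(P \right)} = -5 + 5 P$
$n{\left(S,L \right)} = 9 + 40 S$
$G{\left(h,j \right)} = 5 + j$
$U{\left(f,c \right)} = - \frac{5}{6}$ ($U{\left(f,c \right)} = - \frac{30}{36} = \left(-30\right) \frac{1}{36} = - \frac{5}{6}$)
$U{\left(G{\left(-6,-2 \right)},8 \right)} + n{\left(29,1 \right)} Q{\left(15 \right)} = - \frac{5}{6} + \left(9 + 40 \cdot 29\right) \left(-5 + 5 \cdot 15\right) = - \frac{5}{6} + \left(9 + 1160\right) \left(-5 + 75\right) = - \frac{5}{6} + 1169 \cdot 70 = - \frac{5}{6} + 81830 = \frac{490975}{6}$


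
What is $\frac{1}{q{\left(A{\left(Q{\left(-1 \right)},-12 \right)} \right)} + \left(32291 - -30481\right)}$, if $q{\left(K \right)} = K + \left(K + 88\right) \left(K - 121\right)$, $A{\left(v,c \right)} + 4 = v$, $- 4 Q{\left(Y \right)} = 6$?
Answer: $\frac{4}{209321} \approx 1.9109 \cdot 10^{-5}$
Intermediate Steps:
$Q{\left(Y \right)} = - \frac{3}{2}$ ($Q{\left(Y \right)} = \left(- \frac{1}{4}\right) 6 = - \frac{3}{2}$)
$A{\left(v,c \right)} = -4 + v$
$q{\left(K \right)} = K + \left(-121 + K\right) \left(88 + K\right)$ ($q{\left(K \right)} = K + \left(88 + K\right) \left(-121 + K\right) = K + \left(-121 + K\right) \left(88 + K\right)$)
$\frac{1}{q{\left(A{\left(Q{\left(-1 \right)},-12 \right)} \right)} + \left(32291 - -30481\right)} = \frac{1}{\left(-10648 + \left(-4 - \frac{3}{2}\right)^{2} - 32 \left(-4 - \frac{3}{2}\right)\right) + \left(32291 - -30481\right)} = \frac{1}{\left(-10648 + \left(- \frac{11}{2}\right)^{2} - -176\right) + \left(32291 + 30481\right)} = \frac{1}{\left(-10648 + \frac{121}{4} + 176\right) + 62772} = \frac{1}{- \frac{41767}{4} + 62772} = \frac{1}{\frac{209321}{4}} = \frac{4}{209321}$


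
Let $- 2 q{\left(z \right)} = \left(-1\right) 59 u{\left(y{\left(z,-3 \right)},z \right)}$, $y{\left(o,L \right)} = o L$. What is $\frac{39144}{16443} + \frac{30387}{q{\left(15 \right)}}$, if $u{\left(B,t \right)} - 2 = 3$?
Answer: $\frac{48135922}{230985} \approx 208.39$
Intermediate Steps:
$y{\left(o,L \right)} = L o$
$u{\left(B,t \right)} = 5$ ($u{\left(B,t \right)} = 2 + 3 = 5$)
$q{\left(z \right)} = \frac{295}{2}$ ($q{\left(z \right)} = - \frac{\left(-1\right) 59 \cdot 5}{2} = - \frac{\left(-59\right) 5}{2} = \left(- \frac{1}{2}\right) \left(-295\right) = \frac{295}{2}$)
$\frac{39144}{16443} + \frac{30387}{q{\left(15 \right)}} = \frac{39144}{16443} + \frac{30387}{\frac{295}{2}} = 39144 \cdot \frac{1}{16443} + 30387 \cdot \frac{2}{295} = \frac{1864}{783} + \frac{60774}{295} = \frac{48135922}{230985}$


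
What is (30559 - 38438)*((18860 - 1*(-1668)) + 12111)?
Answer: -257162681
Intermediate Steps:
(30559 - 38438)*((18860 - 1*(-1668)) + 12111) = -7879*((18860 + 1668) + 12111) = -7879*(20528 + 12111) = -7879*32639 = -257162681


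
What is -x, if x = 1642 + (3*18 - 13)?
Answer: -1683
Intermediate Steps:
x = 1683 (x = 1642 + (54 - 13) = 1642 + 41 = 1683)
-x = -1*1683 = -1683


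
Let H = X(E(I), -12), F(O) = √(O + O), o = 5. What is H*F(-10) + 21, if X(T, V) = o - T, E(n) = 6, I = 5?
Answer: 21 - 2*I*√5 ≈ 21.0 - 4.4721*I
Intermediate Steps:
F(O) = √2*√O (F(O) = √(2*O) = √2*√O)
X(T, V) = 5 - T
H = -1 (H = 5 - 1*6 = 5 - 6 = -1)
H*F(-10) + 21 = -√2*√(-10) + 21 = -√2*I*√10 + 21 = -2*I*√5 + 21 = 21 - 2*I*√5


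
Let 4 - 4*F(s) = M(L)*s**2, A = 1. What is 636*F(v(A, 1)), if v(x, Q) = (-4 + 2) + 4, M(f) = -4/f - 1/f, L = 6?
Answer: 1166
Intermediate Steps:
M(f) = -5/f
v(x, Q) = 2 (v(x, Q) = -2 + 4 = 2)
F(s) = 1 + 5*s**2/24 (F(s) = 1 - (-5/6)*s**2/4 = 1 - (-5*1/6)*s**2/4 = 1 - (-5)*s**2/24 = 1 + 5*s**2/24)
636*F(v(A, 1)) = 636*(1 + (5/24)*2**2) = 636*(1 + (5/24)*4) = 636*(1 + 5/6) = 636*(11/6) = 1166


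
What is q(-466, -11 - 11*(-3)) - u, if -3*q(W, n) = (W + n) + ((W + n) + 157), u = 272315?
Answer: -816214/3 ≈ -2.7207e+5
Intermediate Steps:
q(W, n) = -157/3 - 2*W/3 - 2*n/3 (q(W, n) = -((W + n) + ((W + n) + 157))/3 = -((W + n) + (157 + W + n))/3 = -(157 + 2*W + 2*n)/3 = -157/3 - 2*W/3 - 2*n/3)
q(-466, -11 - 11*(-3)) - u = (-157/3 - ⅔*(-466) - 2*(-11 - 11*(-3))/3) - 1*272315 = (-157/3 + 932/3 - 2*(-11 + 33)/3) - 272315 = (-157/3 + 932/3 - ⅔*22) - 272315 = (-157/3 + 932/3 - 44/3) - 272315 = 731/3 - 272315 = -816214/3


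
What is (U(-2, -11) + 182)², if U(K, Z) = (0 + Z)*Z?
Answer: 91809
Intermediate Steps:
U(K, Z) = Z² (U(K, Z) = Z*Z = Z²)
(U(-2, -11) + 182)² = ((-11)² + 182)² = (121 + 182)² = 303² = 91809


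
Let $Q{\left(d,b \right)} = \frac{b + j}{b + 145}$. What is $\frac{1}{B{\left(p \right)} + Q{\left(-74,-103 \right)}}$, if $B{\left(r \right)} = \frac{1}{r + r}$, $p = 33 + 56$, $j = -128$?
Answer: $- \frac{89}{489} \approx -0.182$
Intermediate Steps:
$p = 89$
$B{\left(r \right)} = \frac{1}{2 r}$
$Q{\left(d,b \right)} = \frac{-128 + b}{145 + b}$ ($Q{\left(d,b \right)} = \frac{b - 128}{b + 145} = \frac{-128 + b}{145 + b}$)
$\frac{1}{B{\left(p \right)} + Q{\left(-74,-103 \right)}} = \frac{1}{\frac{1}{2 \cdot 89} + \frac{-128 - 103}{145 - 103}} = \frac{1}{\frac{1}{2} \cdot \frac{1}{89} + \frac{1}{42} \left(-231\right)} = \frac{1}{\frac{1}{178} + \frac{1}{42} \left(-231\right)} = \frac{1}{\frac{1}{178} - \frac{11}{2}} = \frac{1}{- \frac{489}{89}} = - \frac{89}{489}$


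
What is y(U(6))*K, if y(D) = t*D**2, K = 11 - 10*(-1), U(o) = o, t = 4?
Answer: 3024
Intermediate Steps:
K = 21 (K = 11 + 10 = 21)
y(D) = 4*D**2
y(U(6))*K = (4*6**2)*21 = (4*36)*21 = 144*21 = 3024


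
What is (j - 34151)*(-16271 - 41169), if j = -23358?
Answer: 3303316960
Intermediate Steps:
(j - 34151)*(-16271 - 41169) = (-23358 - 34151)*(-16271 - 41169) = -57509*(-57440) = 3303316960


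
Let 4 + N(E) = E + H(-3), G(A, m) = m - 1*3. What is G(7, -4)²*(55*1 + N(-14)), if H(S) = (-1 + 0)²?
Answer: 1862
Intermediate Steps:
G(A, m) = -3 + m (G(A, m) = m - 3 = -3 + m)
H(S) = 1 (H(S) = (-1)² = 1)
N(E) = -3 + E (N(E) = -4 + (E + 1) = -4 + (1 + E) = -3 + E)
G(7, -4)²*(55*1 + N(-14)) = (-3 - 4)²*(55*1 + (-3 - 14)) = (-7)²*(55 - 17) = 49*38 = 1862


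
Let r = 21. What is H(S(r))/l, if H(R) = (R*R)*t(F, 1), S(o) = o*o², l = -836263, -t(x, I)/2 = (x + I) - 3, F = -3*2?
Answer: -1372257936/836263 ≈ -1640.9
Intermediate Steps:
F = -6
t(x, I) = 6 - 2*I - 2*x (t(x, I) = -2*((x + I) - 3) = -2*((I + x) - 3) = -2*(-3 + I + x) = 6 - 2*I - 2*x)
S(o) = o³
H(R) = 16*R² (H(R) = (R*R)*(6 - 2*1 - 2*(-6)) = R²*(6 - 2 + 12) = R²*16 = 16*R²)
H(S(r))/l = (16*(21³)²)/(-836263) = (16*9261²)*(-1/836263) = (16*85766121)*(-1/836263) = 1372257936*(-1/836263) = -1372257936/836263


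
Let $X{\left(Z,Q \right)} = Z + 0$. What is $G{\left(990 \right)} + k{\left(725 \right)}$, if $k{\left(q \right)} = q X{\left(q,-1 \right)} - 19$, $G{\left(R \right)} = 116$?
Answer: $525722$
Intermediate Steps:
$X{\left(Z,Q \right)} = Z$
$k{\left(q \right)} = -19 + q^{2}$ ($k{\left(q \right)} = q q - 19 = q^{2} - 19 = -19 + q^{2}$)
$G{\left(990 \right)} + k{\left(725 \right)} = 116 - \left(19 - 725^{2}\right) = 116 + \left(-19 + 525625\right) = 116 + 525606 = 525722$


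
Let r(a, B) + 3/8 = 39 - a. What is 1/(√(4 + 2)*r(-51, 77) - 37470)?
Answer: -399680/14975495511 - 956*√6/14975495511 ≈ -2.6845e-5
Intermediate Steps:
r(a, B) = 309/8 - a (r(a, B) = -3/8 + (39 - a) = 309/8 - a)
1/(√(4 + 2)*r(-51, 77) - 37470) = 1/(√(4 + 2)*(309/8 - 1*(-51)) - 37470) = 1/(√6*(309/8 + 51) - 37470) = 1/(√6*(717/8) - 37470) = 1/(717*√6/8 - 37470) = 1/(-37470 + 717*√6/8)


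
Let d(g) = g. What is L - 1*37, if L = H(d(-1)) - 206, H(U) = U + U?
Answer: -245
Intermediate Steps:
H(U) = 2*U
L = -208 (L = 2*(-1) - 206 = -2 - 206 = -208)
L - 1*37 = -208 - 1*37 = -208 - 37 = -245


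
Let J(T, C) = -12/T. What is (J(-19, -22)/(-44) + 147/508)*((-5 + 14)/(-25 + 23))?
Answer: -262791/212344 ≈ -1.2376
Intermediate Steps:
(J(-19, -22)/(-44) + 147/508)*((-5 + 14)/(-25 + 23)) = (-12/(-19)/(-44) + 147/508)*((-5 + 14)/(-25 + 23)) = (-12*(-1/19)*(-1/44) + 147*(1/508))*(9/(-2)) = ((12/19)*(-1/44) + 147/508)*(9*(-1/2)) = (-3/209 + 147/508)*(-9/2) = (29199/106172)*(-9/2) = -262791/212344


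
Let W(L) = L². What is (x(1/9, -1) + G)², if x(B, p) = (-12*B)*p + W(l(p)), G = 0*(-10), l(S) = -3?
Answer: 961/9 ≈ 106.78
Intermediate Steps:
G = 0
x(B, p) = 9 - 12*B*p (x(B, p) = (-12*B)*p + (-3)² = -12*B*p + 9 = 9 - 12*B*p)
(x(1/9, -1) + G)² = ((9 - 12*(-1)/9) + 0)² = ((9 - 12*⅑*(-1)) + 0)² = ((9 + 4/3) + 0)² = (31/3 + 0)² = (31/3)² = 961/9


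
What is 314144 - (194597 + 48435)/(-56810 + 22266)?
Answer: 79794363/254 ≈ 3.1415e+5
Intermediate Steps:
314144 - (194597 + 48435)/(-56810 + 22266) = 314144 - 243032/(-34544) = 314144 - 243032*(-1)/34544 = 314144 - 1*(-1787/254) = 314144 + 1787/254 = 79794363/254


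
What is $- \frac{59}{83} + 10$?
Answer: $\frac{771}{83} \approx 9.2892$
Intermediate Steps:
$- \frac{59}{83} + 10 = \frac{771}{83}$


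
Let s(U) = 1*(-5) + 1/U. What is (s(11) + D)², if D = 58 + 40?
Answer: 1048576/121 ≈ 8665.9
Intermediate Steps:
s(U) = -5 + 1/U
D = 98
(s(11) + D)² = ((-5 + 1/11) + 98)² = (-54/11 + 98)² = (1024/11)² = 1048576/121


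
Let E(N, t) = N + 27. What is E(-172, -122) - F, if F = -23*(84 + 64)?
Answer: 3259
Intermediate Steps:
F = -3404 (F = -23*148 = -3404)
E(N, t) = 27 + N
E(-172, -122) - F = (27 - 172) - 1*(-3404) = -145 + 3404 = 3259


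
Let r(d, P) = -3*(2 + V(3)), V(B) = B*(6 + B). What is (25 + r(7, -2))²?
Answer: 3844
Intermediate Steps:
r(d, P) = -87 (r(d, P) = -3*(2 + 3*(6 + 3)) = -3*(2 + 3*9) = -3*(2 + 27) = -3*29 = -87)
(25 + r(7, -2))² = (25 - 87)² = (-62)² = 3844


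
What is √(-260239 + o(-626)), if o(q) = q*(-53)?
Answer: 3*I*√25229 ≈ 476.51*I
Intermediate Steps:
o(q) = -53*q
√(-260239 + o(-626)) = √(-260239 - 53*(-626)) = √(-260239 + 33178) = √(-227061) = 3*I*√25229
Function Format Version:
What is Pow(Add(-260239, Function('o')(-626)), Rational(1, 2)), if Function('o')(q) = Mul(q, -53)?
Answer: Mul(3, I, Pow(25229, Rational(1, 2))) ≈ Mul(476.51, I)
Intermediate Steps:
Function('o')(q) = Mul(-53, q)
Pow(Add(-260239, Function('o')(-626)), Rational(1, 2)) = Pow(Add(-260239, Mul(-53, -626)), Rational(1, 2)) = Pow(Add(-260239, 33178), Rational(1, 2)) = Pow(-227061, Rational(1, 2)) = Mul(3, I, Pow(25229, Rational(1, 2)))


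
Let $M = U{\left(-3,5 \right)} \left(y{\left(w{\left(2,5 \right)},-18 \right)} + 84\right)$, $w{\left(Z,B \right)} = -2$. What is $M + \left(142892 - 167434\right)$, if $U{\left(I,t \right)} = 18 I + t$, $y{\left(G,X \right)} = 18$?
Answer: $-29540$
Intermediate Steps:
$U{\left(I,t \right)} = t + 18 I$
$M = -4998$ ($M = \left(5 + 18 \left(-3\right)\right) \left(18 + 84\right) = \left(5 - 54\right) 102 = \left(-49\right) 102 = -4998$)
$M + \left(142892 - 167434\right) = -4998 + \left(142892 - 167434\right) = -4998 - 24542 = -29540$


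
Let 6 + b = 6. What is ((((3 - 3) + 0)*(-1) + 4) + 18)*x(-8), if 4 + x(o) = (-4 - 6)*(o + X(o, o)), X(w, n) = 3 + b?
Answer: 1012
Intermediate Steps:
b = 0 (b = -6 + 6 = 0)
X(w, n) = 3 (X(w, n) = 3 + 0 = 3)
x(o) = -34 - 10*o (x(o) = -4 + (-4 - 6)*(o + 3) = -4 - 10*(3 + o) = -4 + (-30 - 10*o) = -34 - 10*o)
((((3 - 3) + 0)*(-1) + 4) + 18)*x(-8) = ((((3 - 3) + 0)*(-1) + 4) + 18)*(-34 - 10*(-8)) = (((0 + 0)*(-1) + 4) + 18)*(-34 + 80) = ((0*(-1) + 4) + 18)*46 = ((0 + 4) + 18)*46 = (4 + 18)*46 = 22*46 = 1012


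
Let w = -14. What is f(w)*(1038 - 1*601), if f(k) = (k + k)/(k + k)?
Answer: 437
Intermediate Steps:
f(k) = 1 (f(k) = (2*k)/((2*k)) = (2*k)*(1/(2*k)) = 1)
f(w)*(1038 - 1*601) = 1*(1038 - 1*601) = 1*(1038 - 601) = 1*437 = 437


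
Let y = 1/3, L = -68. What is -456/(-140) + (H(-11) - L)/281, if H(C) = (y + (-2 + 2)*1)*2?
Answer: 103312/29505 ≈ 3.5015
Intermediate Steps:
y = 1/3 ≈ 0.33333
H(C) = 2/3 (H(C) = (1/3 + (-2 + 2)*1)*2 = (1/3 + 0*1)*2 = (1/3 + 0)*2 = (1/3)*2 = 2/3)
-456/(-140) + (H(-11) - L)/281 = -456/(-140) + (2/3 - 1*(-68))/281 = -456*(-1/140) + (2/3 + 68)*(1/281) = 114/35 + (206/3)*(1/281) = 114/35 + 206/843 = 103312/29505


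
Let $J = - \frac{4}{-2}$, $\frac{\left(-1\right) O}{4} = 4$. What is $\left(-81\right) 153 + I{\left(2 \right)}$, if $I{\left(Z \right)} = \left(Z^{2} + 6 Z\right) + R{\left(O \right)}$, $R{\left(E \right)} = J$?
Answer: $-12375$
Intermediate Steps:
$O = -16$ ($O = \left(-4\right) 4 = -16$)
$J = 2$ ($J = \left(-4\right) \left(- \frac{1}{2}\right) = 2$)
$R{\left(E \right)} = 2$
$I{\left(Z \right)} = 2 + Z^{2} + 6 Z$ ($I{\left(Z \right)} = \left(Z^{2} + 6 Z\right) + 2 = 2 + Z^{2} + 6 Z$)
$\left(-81\right) 153 + I{\left(2 \right)} = \left(-81\right) 153 + \left(2 + 2^{2} + 6 \cdot 2\right) = -12393 + \left(2 + 4 + 12\right) = -12393 + 18 = -12375$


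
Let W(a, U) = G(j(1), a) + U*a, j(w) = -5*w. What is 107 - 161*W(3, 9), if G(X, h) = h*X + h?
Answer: -2308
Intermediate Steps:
G(X, h) = h + X*h (G(X, h) = X*h + h = h + X*h)
W(a, U) = -4*a + U*a (W(a, U) = a*(1 - 5*1) + U*a = a*(1 - 5) + U*a = a*(-4) + U*a = -4*a + U*a)
107 - 161*W(3, 9) = 107 - 483*(-4 + 9) = 107 - 483*5 = 107 - 161*15 = 107 - 2415 = -2308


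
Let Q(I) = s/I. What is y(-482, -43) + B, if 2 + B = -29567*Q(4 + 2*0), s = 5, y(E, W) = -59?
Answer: -148079/4 ≈ -37020.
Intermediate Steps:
Q(I) = 5/I
B = -147843/4 (B = -2 - 147835/(4 + 2*0) = -2 - 147835/(4 + 0) = -2 - 147835/4 = -147843/4 ≈ -36961.)
y(-482, -43) + B = -59 - 147843/4 = -148079/4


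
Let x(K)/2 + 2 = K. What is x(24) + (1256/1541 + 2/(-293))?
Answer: 20231498/451513 ≈ 44.808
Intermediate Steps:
x(K) = -4 + 2*K
x(24) + (1256/1541 + 2/(-293)) = (-4 + 2*24) + (1256/1541 + 2/(-293)) = (-4 + 48) + (1256*(1/1541) + 2*(-1/293)) = 44 + (1256/1541 - 2/293) = 44 + 364926/451513 = 20231498/451513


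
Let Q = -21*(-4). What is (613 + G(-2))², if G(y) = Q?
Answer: 485809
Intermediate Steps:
Q = 84
G(y) = 84
(613 + G(-2))² = (613 + 84)² = 697² = 485809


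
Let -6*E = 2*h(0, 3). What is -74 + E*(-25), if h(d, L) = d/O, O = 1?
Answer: -74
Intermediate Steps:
h(d, L) = d (h(d, L) = d/1 = d*1 = d)
E = 0 (E = -0/3 = -⅙*0 = 0)
-74 + E*(-25) = -74 + 0*(-25) = -74 + 0 = -74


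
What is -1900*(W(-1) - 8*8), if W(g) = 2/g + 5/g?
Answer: 134900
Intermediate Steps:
W(g) = 7/g
-1900*(W(-1) - 8*8) = -1900*(7/(-1) - 8*8) = -1900*(7*(-1) - 64) = -1900*(-7 - 64) = -1900*(-71) = 134900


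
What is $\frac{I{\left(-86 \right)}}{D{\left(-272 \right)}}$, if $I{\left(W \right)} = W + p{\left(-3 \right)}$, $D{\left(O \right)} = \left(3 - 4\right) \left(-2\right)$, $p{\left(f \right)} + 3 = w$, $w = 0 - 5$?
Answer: $-47$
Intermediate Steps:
$w = -5$
$p{\left(f \right)} = -8$ ($p{\left(f \right)} = -3 - 5 = -8$)
$D{\left(O \right)} = 2$ ($D{\left(O \right)} = \left(-1\right) \left(-2\right) = 2$)
$I{\left(W \right)} = -8 + W$ ($I{\left(W \right)} = W - 8 = -8 + W$)
$\frac{I{\left(-86 \right)}}{D{\left(-272 \right)}} = \frac{-8 - 86}{2} = \left(-94\right) \frac{1}{2} = -47$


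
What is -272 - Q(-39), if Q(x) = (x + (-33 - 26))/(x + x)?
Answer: -10657/39 ≈ -273.26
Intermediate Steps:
Q(x) = (-59 + x)/(2*x) (Q(x) = (x - 59)/((2*x)) = (-59 + x)*(1/(2*x)) = (-59 + x)/(2*x))
-272 - Q(-39) = -272 - (-59 - 39)/(2*(-39)) = -272 - (-1)*(-98)/(2*39) = -272 - 1*49/39 = -272 - 49/39 = -10657/39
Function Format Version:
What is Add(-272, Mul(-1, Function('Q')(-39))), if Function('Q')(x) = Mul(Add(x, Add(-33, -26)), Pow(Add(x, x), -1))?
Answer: Rational(-10657, 39) ≈ -273.26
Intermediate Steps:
Function('Q')(x) = Mul(Rational(1, 2), Pow(x, -1), Add(-59, x)) (Function('Q')(x) = Mul(Add(x, -59), Pow(Mul(2, x), -1)) = Mul(Add(-59, x), Mul(Rational(1, 2), Pow(x, -1))) = Mul(Rational(1, 2), Pow(x, -1), Add(-59, x)))
Add(-272, Mul(-1, Function('Q')(-39))) = Add(-272, Mul(-1, Mul(Rational(1, 2), Pow(-39, -1), Add(-59, -39)))) = Add(-272, Mul(-1, Mul(Rational(1, 2), Rational(-1, 39), -98))) = Add(-272, Mul(-1, Rational(49, 39))) = Add(-272, Rational(-49, 39)) = Rational(-10657, 39)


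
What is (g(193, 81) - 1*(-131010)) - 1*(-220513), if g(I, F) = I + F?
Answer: 351797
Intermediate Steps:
g(I, F) = F + I
(g(193, 81) - 1*(-131010)) - 1*(-220513) = ((81 + 193) - 1*(-131010)) - 1*(-220513) = (274 + 131010) + 220513 = 131284 + 220513 = 351797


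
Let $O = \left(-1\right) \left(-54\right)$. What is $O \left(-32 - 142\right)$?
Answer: $-9396$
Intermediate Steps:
$O = 54$
$O \left(-32 - 142\right) = 54 \left(-32 - 142\right) = 54 \left(-174\right) = -9396$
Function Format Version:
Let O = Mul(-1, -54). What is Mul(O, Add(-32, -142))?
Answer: -9396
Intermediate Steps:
O = 54
Mul(O, Add(-32, -142)) = Mul(54, Add(-32, -142)) = Mul(54, -174) = -9396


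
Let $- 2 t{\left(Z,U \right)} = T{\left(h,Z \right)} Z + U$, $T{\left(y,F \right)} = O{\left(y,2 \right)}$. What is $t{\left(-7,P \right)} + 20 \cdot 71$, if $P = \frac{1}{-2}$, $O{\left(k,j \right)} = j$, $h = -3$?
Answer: $\frac{5709}{4} \approx 1427.3$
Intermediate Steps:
$T{\left(y,F \right)} = 2$
$P = - \frac{1}{2} \approx -0.5$
$t{\left(Z,U \right)} = - Z - \frac{U}{2}$ ($t{\left(Z,U \right)} = - \frac{2 Z + U}{2} = - \frac{U + 2 Z}{2} = - Z - \frac{U}{2}$)
$t{\left(-7,P \right)} + 20 \cdot 71 = \left(\left(-1\right) \left(-7\right) - - \frac{1}{4}\right) + 20 \cdot 71 = \left(7 + \frac{1}{4}\right) + 1420 = \frac{29}{4} + 1420 = \frac{5709}{4}$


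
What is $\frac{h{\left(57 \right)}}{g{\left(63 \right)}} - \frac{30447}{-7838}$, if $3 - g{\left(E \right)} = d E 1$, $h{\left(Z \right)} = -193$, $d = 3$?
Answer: $\frac{1793969}{364467} \approx 4.9222$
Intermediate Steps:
$g{\left(E \right)} = 3 - 3 E$ ($g{\left(E \right)} = 3 - 3 E 1 = 3 - 3 E$)
$\frac{h{\left(57 \right)}}{g{\left(63 \right)}} - \frac{30447}{-7838} = - \frac{193}{3 - 189} - \frac{30447}{-7838} = - \frac{193}{3 - 189} - - \frac{30447}{7838} = - \frac{193}{-186} + \frac{30447}{7838} = \left(-193\right) \left(- \frac{1}{186}\right) + \frac{30447}{7838} = \frac{193}{186} + \frac{30447}{7838} = \frac{1793969}{364467}$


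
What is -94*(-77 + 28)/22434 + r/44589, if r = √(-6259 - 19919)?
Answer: 2303/11217 + I*√26178/44589 ≈ 0.20531 + 0.0036286*I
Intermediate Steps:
r = I*√26178 (r = √(-26178) = I*√26178 ≈ 161.8*I)
-94*(-77 + 28)/22434 + r/44589 = -94*(-77 + 28)/22434 + (I*√26178)/44589 = -94*(-49)*(1/22434) + (I*√26178)*(1/44589) = 4606*(1/22434) + I*√26178/44589 = 2303/11217 + I*√26178/44589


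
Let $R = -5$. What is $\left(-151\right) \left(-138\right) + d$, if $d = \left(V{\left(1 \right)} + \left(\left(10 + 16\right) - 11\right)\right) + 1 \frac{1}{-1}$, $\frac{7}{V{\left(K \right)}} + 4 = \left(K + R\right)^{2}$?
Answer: $\frac{250231}{12} \approx 20853.0$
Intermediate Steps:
$V{\left(K \right)} = \frac{7}{-4 + \left(-5 + K\right)^{2}}$ ($V{\left(K \right)} = \frac{7}{-4 + \left(K - 5\right)^{2}} = \frac{7}{-4 + \left(-5 + K\right)^{2}}$)
$d = \frac{175}{12}$ ($d = \left(\frac{7}{-4 + \left(-5 + 1\right)^{2}} + \left(\left(10 + 16\right) - 11\right)\right) + 1 \frac{1}{-1} = \left(\frac{7}{-4 + \left(-4\right)^{2}} + \left(26 - 11\right)\right) + 1 \left(-1\right) = \left(\frac{7}{-4 + 16} + 15\right) - 1 = \left(\frac{7}{12} + 15\right) - 1 = \frac{187}{12} - 1 = \frac{175}{12} \approx 14.583$)
$\left(-151\right) \left(-138\right) + d = \left(-151\right) \left(-138\right) + \frac{175}{12} = 20838 + \frac{175}{12} = \frac{250231}{12}$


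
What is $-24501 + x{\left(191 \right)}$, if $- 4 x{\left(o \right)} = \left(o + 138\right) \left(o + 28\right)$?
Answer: $- \frac{170055}{4} \approx -42514.0$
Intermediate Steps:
$x{\left(o \right)} = - \frac{\left(28 + o\right) \left(138 + o\right)}{4}$ ($x{\left(o \right)} = - \frac{\left(o + 138\right) \left(o + 28\right)}{4} = - \frac{\left(138 + o\right) \left(28 + o\right)}{4} = - \frac{\left(28 + o\right) \left(138 + o\right)}{4}$)
$-24501 + x{\left(191 \right)} = -24501 - \left(\frac{17785}{2} + \frac{36481}{4}\right) = -24501 - \frac{72051}{4} = - \frac{170055}{4}$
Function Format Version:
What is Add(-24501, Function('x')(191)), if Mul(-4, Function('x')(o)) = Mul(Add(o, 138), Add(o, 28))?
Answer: Rational(-170055, 4) ≈ -42514.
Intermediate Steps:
Function('x')(o) = Mul(Rational(-1, 4), Add(28, o), Add(138, o)) (Function('x')(o) = Mul(Rational(-1, 4), Mul(Add(o, 138), Add(o, 28))) = Mul(Rational(-1, 4), Mul(Add(138, o), Add(28, o))) = Mul(Rational(-1, 4), Mul(Add(28, o), Add(138, o))) = Mul(Rational(-1, 4), Add(28, o), Add(138, o)))
Add(-24501, Function('x')(191)) = Add(-24501, Add(-966, Mul(Rational(-83, 2), 191), Mul(Rational(-1, 4), Pow(191, 2)))) = Add(-24501, Add(-966, Rational(-15853, 2), Mul(Rational(-1, 4), 36481))) = Add(-24501, Add(-966, Rational(-15853, 2), Rational(-36481, 4))) = Add(-24501, Rational(-72051, 4)) = Rational(-170055, 4)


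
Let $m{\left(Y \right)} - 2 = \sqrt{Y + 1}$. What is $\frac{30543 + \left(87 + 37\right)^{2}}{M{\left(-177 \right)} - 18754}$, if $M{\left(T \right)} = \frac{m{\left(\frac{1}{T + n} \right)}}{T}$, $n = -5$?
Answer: $- \frac{4910260304400360}{2005424273871019} + \frac{8127663 \sqrt{32942}}{2005424273871019} \approx -2.4485$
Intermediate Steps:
$m{\left(Y \right)} = 2 + \sqrt{1 + Y}$ ($m{\left(Y \right)} = 2 + \sqrt{Y + 1} = 2 + \sqrt{1 + Y}$)
$M{\left(T \right)} = \frac{2 + \sqrt{1 + \frac{1}{-5 + T}}}{T}$ ($M{\left(T \right)} = \frac{2 + \sqrt{1 + \frac{1}{T - 5}}}{T} = \frac{2 + \sqrt{1 + \frac{1}{-5 + T}}}{T}$)
$\frac{30543 + \left(87 + 37\right)^{2}}{M{\left(-177 \right)} - 18754} = \frac{30543 + \left(87 + 37\right)^{2}}{\frac{2 + \sqrt{\frac{-4 - 177}{-5 - 177}}}{-177} - 18754} = \frac{30543 + 124^{2}}{- \frac{2 + \sqrt{\frac{1}{-182} \left(-181\right)}}{177} - 18754} = \frac{30543 + 15376}{- \frac{2 + \sqrt{\left(- \frac{1}{182}\right) \left(-181\right)}}{177} - 18754} = \frac{45919}{- \frac{2 + \sqrt{\frac{181}{182}}}{177} - 18754} = \frac{45919}{- \frac{2 + \frac{\sqrt{32942}}{182}}{177} - 18754} = \frac{45919}{\left(- \frac{2}{177} - \frac{\sqrt{32942}}{32214}\right) - 18754} = \frac{45919}{- \frac{3319460}{177} - \frac{\sqrt{32942}}{32214}}$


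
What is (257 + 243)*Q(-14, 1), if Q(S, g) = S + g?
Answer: -6500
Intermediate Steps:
(257 + 243)*Q(-14, 1) = (257 + 243)*(-14 + 1) = 500*(-13) = -6500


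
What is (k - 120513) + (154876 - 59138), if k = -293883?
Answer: -318658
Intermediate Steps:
(k - 120513) + (154876 - 59138) = (-293883 - 120513) + (154876 - 59138) = -414396 + 95738 = -318658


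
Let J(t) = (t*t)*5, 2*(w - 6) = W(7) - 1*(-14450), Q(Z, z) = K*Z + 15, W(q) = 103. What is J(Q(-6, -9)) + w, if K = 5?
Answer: 16815/2 ≈ 8407.5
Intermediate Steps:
Q(Z, z) = 15 + 5*Z (Q(Z, z) = 5*Z + 15 = 15 + 5*Z)
w = 14565/2 (w = 6 + (103 - 1*(-14450))/2 = 6 + (103 + 14450)/2 = 6 + (1/2)*14553 = 6 + 14553/2 = 14565/2 ≈ 7282.5)
J(t) = 5*t**2 (J(t) = t**2*5 = 5*t**2)
J(Q(-6, -9)) + w = 5*(15 + 5*(-6))**2 + 14565/2 = 5*(15 - 30)**2 + 14565/2 = 5*(-15)**2 + 14565/2 = 5*225 + 14565/2 = 1125 + 14565/2 = 16815/2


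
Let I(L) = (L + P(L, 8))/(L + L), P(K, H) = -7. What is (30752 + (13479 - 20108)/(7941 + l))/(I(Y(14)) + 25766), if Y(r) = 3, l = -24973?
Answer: 1571324079/1316505472 ≈ 1.1936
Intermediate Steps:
I(L) = (-7 + L)/(2*L) (I(L) = (L - 7)/(L + L) = (-7 + L)/((2*L)) = (-7 + L)*(1/(2*L)) = (-7 + L)/(2*L))
(30752 + (13479 - 20108)/(7941 + l))/(I(Y(14)) + 25766) = (30752 + (13479 - 20108)/(7941 - 24973))/((½)*(-7 + 3)/3 + 25766) = (30752 - 6629/(-17032))/((½)*(⅓)*(-4) + 25766) = (30752 - 6629*(-1/17032))/(-⅔ + 25766) = (30752 + 6629/17032)/(77296/3) = (523774693/17032)*(3/77296) = 1571324079/1316505472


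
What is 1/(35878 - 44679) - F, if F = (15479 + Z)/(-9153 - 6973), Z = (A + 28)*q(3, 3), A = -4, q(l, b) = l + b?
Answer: 137481897/141924926 ≈ 0.96869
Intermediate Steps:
q(l, b) = b + l
Z = 144 (Z = (-4 + 28)*(3 + 3) = 24*6 = 144)
F = -15623/16126 (F = (15479 + 144)/(-9153 - 6973) = 15623/(-16126) = 15623*(-1/16126) = -15623/16126 ≈ -0.96881)
1/(35878 - 44679) - F = 1/(35878 - 44679) - 1*(-15623/16126) = 1/(-8801) + 15623/16126 = -1/8801 + 15623/16126 = 137481897/141924926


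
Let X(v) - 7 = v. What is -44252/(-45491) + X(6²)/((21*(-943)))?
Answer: 874366243/900858273 ≈ 0.97059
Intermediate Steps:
X(v) = 7 + v
-44252/(-45491) + X(6²)/((21*(-943))) = -44252/(-45491) + (7 + 6²)/((21*(-943))) = -44252*(-1/45491) + (7 + 36)/(-19803) = 44252/45491 + 43*(-1/19803) = 44252/45491 - 43/19803 = 874366243/900858273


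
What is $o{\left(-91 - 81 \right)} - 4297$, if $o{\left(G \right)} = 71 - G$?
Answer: $-4054$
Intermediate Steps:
$o{\left(-91 - 81 \right)} - 4297 = \left(71 - \left(-91 - 81\right)\right) - 4297 = \left(71 - -172\right) - 4297 = \left(71 + 172\right) - 4297 = 243 - 4297 = -4054$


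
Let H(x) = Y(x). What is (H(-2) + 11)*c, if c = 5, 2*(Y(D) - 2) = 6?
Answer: 80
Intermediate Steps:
Y(D) = 5 (Y(D) = 2 + (1/2)*6 = 2 + 3 = 5)
H(x) = 5
(H(-2) + 11)*c = (5 + 11)*5 = 16*5 = 80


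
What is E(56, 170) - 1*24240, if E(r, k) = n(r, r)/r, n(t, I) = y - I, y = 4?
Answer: -339373/14 ≈ -24241.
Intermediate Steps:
n(t, I) = 4 - I
E(r, k) = (4 - r)/r
E(56, 170) - 1*24240 = (4 - 1*56)/56 - 1*24240 = (4 - 56)/56 - 24240 = (1/56)*(-52) - 24240 = -13/14 - 24240 = -339373/14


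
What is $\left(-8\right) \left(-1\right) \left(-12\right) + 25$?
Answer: $-71$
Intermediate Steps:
$\left(-8\right) \left(-1\right) \left(-12\right) + 25 = 8 \left(-12\right) + 25 = -96 + 25 = -71$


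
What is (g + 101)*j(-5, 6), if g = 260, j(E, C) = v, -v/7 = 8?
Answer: -20216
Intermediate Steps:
v = -56 (v = -7*8 = -56)
j(E, C) = -56
(g + 101)*j(-5, 6) = (260 + 101)*(-56) = 361*(-56) = -20216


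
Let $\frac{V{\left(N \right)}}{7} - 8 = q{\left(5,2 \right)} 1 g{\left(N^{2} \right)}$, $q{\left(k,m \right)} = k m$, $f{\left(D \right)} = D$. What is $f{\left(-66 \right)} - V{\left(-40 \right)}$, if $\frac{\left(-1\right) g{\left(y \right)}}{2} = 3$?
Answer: $298$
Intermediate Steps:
$g{\left(y \right)} = -6$ ($g{\left(y \right)} = \left(-2\right) 3 = -6$)
$V{\left(N \right)} = -364$ ($V{\left(N \right)} = 56 + 7 \cdot 5 \cdot 2 \cdot 1 \left(-6\right) = 56 + 7 \cdot 10 \cdot 1 \left(-6\right) = 56 + 7 \cdot 10 \left(-6\right) = 56 + 7 \left(-60\right) = 56 - 420 = -364$)
$f{\left(-66 \right)} - V{\left(-40 \right)} = -66 - -364 = -66 + 364 = 298$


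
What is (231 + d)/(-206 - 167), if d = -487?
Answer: 256/373 ≈ 0.68633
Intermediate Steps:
(231 + d)/(-206 - 167) = (231 - 487)/(-206 - 167) = -256/(-373) = -256*(-1/373) = 256/373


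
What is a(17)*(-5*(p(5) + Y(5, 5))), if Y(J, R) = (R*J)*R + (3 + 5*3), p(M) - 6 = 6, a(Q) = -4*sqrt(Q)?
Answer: 3100*sqrt(17) ≈ 12782.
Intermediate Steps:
p(M) = 12 (p(M) = 6 + 6 = 12)
Y(J, R) = 18 + J*R**2 (Y(J, R) = (J*R)*R + (3 + 15) = J*R**2 + 18 = 18 + J*R**2)
a(17)*(-5*(p(5) + Y(5, 5))) = (-4*sqrt(17))*(-5*(12 + (18 + 5*5**2))) = (-4*sqrt(17))*(-5*(12 + (18 + 5*25))) = (-4*sqrt(17))*(-5*(12 + (18 + 125))) = (-4*sqrt(17))*(-5*(12 + 143)) = (-4*sqrt(17))*(-5*155) = -4*sqrt(17)*(-775) = 3100*sqrt(17)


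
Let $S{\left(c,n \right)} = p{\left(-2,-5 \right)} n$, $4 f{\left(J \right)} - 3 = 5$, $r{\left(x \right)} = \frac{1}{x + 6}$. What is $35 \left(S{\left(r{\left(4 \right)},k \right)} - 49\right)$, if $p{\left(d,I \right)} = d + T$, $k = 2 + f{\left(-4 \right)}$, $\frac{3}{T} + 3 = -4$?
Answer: $-2055$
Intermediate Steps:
$r{\left(x \right)} = \frac{1}{6 + x}$
$f{\left(J \right)} = 2$ ($f{\left(J \right)} = \frac{3}{4} + \frac{1}{4} \cdot 5 = \frac{3}{4} + \frac{5}{4} = 2$)
$T = - \frac{3}{7}$ ($T = \frac{3}{-3 - 4} = \frac{3}{-7} = 3 \left(- \frac{1}{7}\right) = - \frac{3}{7} \approx -0.42857$)
$k = 4$ ($k = 2 + 2 = 4$)
$p{\left(d,I \right)} = - \frac{3}{7} + d$ ($p{\left(d,I \right)} = d - \frac{3}{7} = - \frac{3}{7} + d$)
$S{\left(c,n \right)} = - \frac{17 n}{7}$ ($S{\left(c,n \right)} = \left(- \frac{3}{7} - 2\right) n = - \frac{17 n}{7}$)
$35 \left(S{\left(r{\left(4 \right)},k \right)} - 49\right) = 35 \left(\left(- \frac{17}{7}\right) 4 - 49\right) = 35 \left(- \frac{68}{7} - 49\right) = 35 \left(- \frac{411}{7}\right) = -2055$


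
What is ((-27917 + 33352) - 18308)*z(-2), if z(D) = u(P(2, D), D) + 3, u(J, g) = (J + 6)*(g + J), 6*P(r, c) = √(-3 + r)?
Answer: 1394575/12 - 8582*I ≈ 1.1621e+5 - 8582.0*I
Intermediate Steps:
P(r, c) = √(-3 + r)/6
u(J, g) = (6 + J)*(J + g)
z(D) = 107/36 + I + 6*D + I*D/6 (z(D) = ((√(-3 + 2)/6)² + 6*(√(-3 + 2)/6) + 6*D + (√(-3 + 2)/6)*D) + 3 = ((√(-1)/6)² + 6*(√(-1)/6) + 6*D + (√(-1)/6)*D) + 3 = ((I/6)² + 6*(I/6) + 6*D + (I/6)*D) + 3 = (-1/36 + I + 6*D + I*D/6) + 3 = 107/36 + I + 6*D + I*D/6)
((-27917 + 33352) - 18308)*z(-2) = ((-27917 + 33352) - 18308)*(107/36 + I + (⅙)*(-2)*(36 + I)) = (5435 - 18308)*(107/36 + I + (-12 - I/3)) = -12873*(-325/36 + 2*I/3) = 1394575/12 - 8582*I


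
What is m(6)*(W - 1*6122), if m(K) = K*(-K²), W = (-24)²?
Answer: 1197936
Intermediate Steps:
W = 576
m(K) = -K³
m(6)*(W - 1*6122) = (-1*6³)*(576 - 1*6122) = (-1*216)*(576 - 6122) = -216*(-5546) = 1197936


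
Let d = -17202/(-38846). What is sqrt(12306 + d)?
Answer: 3*sqrt(515849066833)/19423 ≈ 110.93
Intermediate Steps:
d = 8601/19423 (d = -17202*(-1/38846) = 8601/19423 ≈ 0.44283)
sqrt(12306 + d) = sqrt(12306 + 8601/19423) = sqrt(239028039/19423) = 3*sqrt(515849066833)/19423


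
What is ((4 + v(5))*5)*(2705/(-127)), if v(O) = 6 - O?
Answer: -67625/127 ≈ -532.48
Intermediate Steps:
((4 + v(5))*5)*(2705/(-127)) = ((4 + (6 - 1*5))*5)*(2705/(-127)) = ((4 + (6 - 5))*5)*(2705*(-1/127)) = ((4 + 1)*5)*(-2705/127) = (5*5)*(-2705/127) = 25*(-2705/127) = -67625/127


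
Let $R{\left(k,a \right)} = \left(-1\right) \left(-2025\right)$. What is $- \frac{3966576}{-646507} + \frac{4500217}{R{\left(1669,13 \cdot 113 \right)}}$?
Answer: $\frac{2917454108419}{1309176675} \approx 2228.5$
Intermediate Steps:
$R{\left(k,a \right)} = 2025$
$- \frac{3966576}{-646507} + \frac{4500217}{R{\left(1669,13 \cdot 113 \right)}} = - \frac{3966576}{-646507} + \frac{4500217}{2025} = \left(-3966576\right) \left(- \frac{1}{646507}\right) + 4500217 \cdot \frac{1}{2025} = \frac{3966576}{646507} + \frac{4500217}{2025} = \frac{2917454108419}{1309176675}$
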